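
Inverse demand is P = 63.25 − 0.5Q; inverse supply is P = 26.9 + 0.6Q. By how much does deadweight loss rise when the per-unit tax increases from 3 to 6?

Competitive equilibrium: 63.25 − 0.5Q = 26.9 + 0.6Q → Q* = 33.0455, P* = 46.7273.
For a per-unit tax t: ΔQ = t/1.1, so DWL = ½·t·(t/1.1) = t²/2.2.
At t = 3: DWL = 4.091. At t = 6: DWL = 16.364.
Increase = 16.364 − 4.091 = 12.27.

12.27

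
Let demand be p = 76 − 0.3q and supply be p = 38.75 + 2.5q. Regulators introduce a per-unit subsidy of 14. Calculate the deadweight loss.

35

Competitive equilibrium: 76 − 0.3q = 38.75 + 2.5q → q* = 13.3036, p* = 72.0089.
The subsidy lowers effective supply by 14: p = 24.75 + 2.5q.
New quantity: 76 − 0.3q = 24.75 + 2.5q → q' = 18.3036.
Overproduction Δq = 18.3036 − 13.3036 = 5; wedge = subsidy = 14.
The triangle = ½ × 5 × 14 = 35.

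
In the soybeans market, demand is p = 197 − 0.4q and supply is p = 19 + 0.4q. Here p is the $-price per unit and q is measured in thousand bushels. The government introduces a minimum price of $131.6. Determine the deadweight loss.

Competitive equilibrium: 197 − 0.4q = 19 + 0.4q → q* = 222.5, p* = 108.
At the floor p = 131.6, quantity demanded = (197 − 131.6)/0.4 = 163.5.
Sellers' marginal cost at q' = 163.5: 19 + 0.4·163.5 = 84.4.
Δq = 222.5 − 163.5 = 59; wedge = 131.6 − 84.4 = 47.2.
Welfare loss = ½ × 59 × 47.2 = $1392.40 thousand.

$1392.40 thousand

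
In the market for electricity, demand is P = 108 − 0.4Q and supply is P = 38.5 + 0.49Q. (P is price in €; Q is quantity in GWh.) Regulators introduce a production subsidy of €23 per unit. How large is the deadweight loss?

€297.19

Competitive equilibrium: 108 − 0.4Q = 38.5 + 0.49Q → Q* = 78.0899, P* = 76.764.
The subsidy lowers effective supply by 23: P = 15.5 + 0.49Q.
New quantity: 108 − 0.4Q = 15.5 + 0.49Q → Q' = 103.9326.
Overproduction ΔQ = 103.9326 − 78.0899 = 25.8427; wedge = subsidy = 23.
The triangle = ½ × 25.8427 × 23 = €297.19.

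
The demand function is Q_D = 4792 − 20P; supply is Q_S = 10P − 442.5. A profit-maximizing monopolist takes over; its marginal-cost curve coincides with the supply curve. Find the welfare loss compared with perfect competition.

In inverse form: demand P = 239.6 − 0.05Q, supply P = 44.25 + 0.1Q.
Competitive equilibrium: 239.6 − 0.05Q = 44.25 + 0.1Q → Q* = 1302.3333, P* = 174.4833.
Marginal revenue: MR = 239.6 − 0.1Q. Set MR = MC: 239.6 − 0.1Q = 44.25 + 0.1Q → Q_m = 976.75.
Price P_m = 239.6 − 0.05·976.75 = 190.7625; MC(Q_m) = 44.25 + 0.1·976.75 = 141.925.
Competitive Q* = 1302.3333, so ΔQ = 325.5833; wedge = 190.7625 − 141.925 = 48.8375.
Welfare loss = ½ × 325.5833 × 48.8375 = 7950.34.

7950.34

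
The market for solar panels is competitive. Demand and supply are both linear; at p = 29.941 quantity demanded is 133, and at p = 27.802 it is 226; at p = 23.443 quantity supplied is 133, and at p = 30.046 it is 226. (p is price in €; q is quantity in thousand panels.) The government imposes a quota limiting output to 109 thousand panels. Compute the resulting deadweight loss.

Demand slope = (27.802 − 29.941)/(226 − 133) = −0.023, so p = 33 − 0.023q.
Supply slope = (30.046 − 23.443)/(226 − 133) = 0.071, so p = 14 + 0.071q.
Competitive equilibrium: 33 − 0.023q = 14 + 0.071q → q* = 202.1277, p* = 28.3511.
At q = 109: demand price = 33 − 0.023·109 = 30.493; supply price = 14 + 0.071·109 = 21.739.
Δq = 202.1277 − 109 = 93.1277; wedge = 30.493 − 21.739 = 8.754.
DWL = ½ × 93.1277 × 8.754 = €407.62 thousand.

€407.62 thousand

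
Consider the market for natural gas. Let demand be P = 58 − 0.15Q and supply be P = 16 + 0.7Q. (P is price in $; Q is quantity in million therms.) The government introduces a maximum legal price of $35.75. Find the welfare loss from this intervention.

$190.97 million

Competitive equilibrium: 58 − 0.15Q = 16 + 0.7Q → Q* = 49.4118, P* = 50.5882.
At the ceiling P = 35.75, quantity supplied = (35.75 − 16)/0.7 = 28.2143.
Willingness to pay at Q' = 28.2143: 58 − 0.15·28.2143 = 53.7679.
ΔQ = 49.4118 − 28.2143 = 21.1975; wedge = 53.7679 − 35.75 = 18.0179.
Welfare loss = ½ × 21.1975 × 18.0179 = $190.97 million.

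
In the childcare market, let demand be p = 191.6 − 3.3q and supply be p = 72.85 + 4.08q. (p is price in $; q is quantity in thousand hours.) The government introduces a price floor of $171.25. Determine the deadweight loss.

Competitive equilibrium: 191.6 − 3.3q = 72.85 + 4.08q → q* = 16.0908, p* = 138.5004.
At the floor p = 171.25, quantity demanded = (191.6 − 171.25)/3.3 = 6.1667.
Sellers' marginal cost at q' = 6.1667: 72.85 + 4.08·6.1667 = 98.0101.
Δq = 16.0908 − 6.1667 = 9.9241; wedge = 171.25 − 98.0101 = 73.2399.
The triangle = ½ × 9.9241 × 73.2399 = $363.42 thousand.

$363.42 thousand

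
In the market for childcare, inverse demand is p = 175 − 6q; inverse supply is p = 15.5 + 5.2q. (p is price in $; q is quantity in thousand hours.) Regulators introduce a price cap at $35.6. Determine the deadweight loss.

Competitive equilibrium: 175 − 6q = 15.5 + 5.2q → q* = 14.2411, p* = 89.5536.
At the ceiling p = 35.6, quantity supplied = (35.6 − 15.5)/5.2 = 3.8654.
Willingness to pay at q' = 3.8654: 175 − 6·3.8654 = 151.8076.
Δq = 14.2411 − 3.8654 = 10.3757; wedge = 151.8076 − 35.6 = 116.2076.
DWL = ½ × 10.3757 × 116.2076 = $602.87 thousand.

$602.87 thousand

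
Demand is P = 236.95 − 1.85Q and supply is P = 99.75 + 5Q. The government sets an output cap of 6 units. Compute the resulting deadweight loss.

674.10

Competitive equilibrium: 236.95 − 1.85Q = 99.75 + 5Q → Q* = 20.0292, P* = 199.896.
At Q = 6: demand price = 236.95 − 1.85·6 = 225.85; supply price = 99.75 + 5·6 = 129.75.
ΔQ = 20.0292 − 6 = 14.0292; wedge = 225.85 − 129.75 = 96.1.
DWL = ½ × 14.0292 × 96.1 = 674.10.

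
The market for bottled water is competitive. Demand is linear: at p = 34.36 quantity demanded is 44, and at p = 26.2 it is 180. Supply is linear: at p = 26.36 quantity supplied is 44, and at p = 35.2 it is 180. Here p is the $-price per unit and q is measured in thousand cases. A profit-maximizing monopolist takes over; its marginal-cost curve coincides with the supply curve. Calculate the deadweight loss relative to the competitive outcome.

$76.68 thousand

Demand slope = (26.2 − 34.36)/(180 − 44) = −0.06, so p = 37 − 0.06q.
Supply slope = (35.2 − 26.36)/(180 − 44) = 0.065, so p = 23.5 + 0.065q.
Competitive equilibrium: 37 − 0.06q = 23.5 + 0.065q → q* = 108, p* = 30.52.
Marginal revenue: MR = 37 − 0.12q. Set MR = MC: 37 − 0.12q = 23.5 + 0.065q → q_m = 72.973.
Price p_m = 37 − 0.06·72.973 = 32.6216; MC(q_m) = 23.5 + 0.065·72.973 = 28.2432.
Competitive q* = 108, so Δq = 35.027; wedge = 32.6216 − 28.2432 = 4.3784.
Welfare loss = ½ × 35.027 × 4.3784 = $76.68 thousand.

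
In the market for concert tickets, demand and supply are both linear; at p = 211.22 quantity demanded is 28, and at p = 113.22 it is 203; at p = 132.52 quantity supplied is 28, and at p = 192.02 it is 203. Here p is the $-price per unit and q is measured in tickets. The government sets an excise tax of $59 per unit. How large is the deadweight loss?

Demand slope = (113.22 − 211.22)/(203 − 28) = −0.56, so p = 226.9 − 0.56q.
Supply slope = (192.02 − 132.52)/(203 − 28) = 0.34, so p = 123 + 0.34q.
Competitive equilibrium: 226.9 − 0.56q = 123 + 0.34q → q* = 115.4444, p* = 162.2511.
With the tax, the buyer price exceeds the seller price by 59: (226.9 − 0.56q) − (123 + 0.34q) = 59 → q' = 49.8889.
Δq = 115.4444 − 49.8889 = 65.5555; the wedge equals the tax, 59.
Deadweight loss = ½ × 65.5555 × 59 = $1933.89.

$1933.89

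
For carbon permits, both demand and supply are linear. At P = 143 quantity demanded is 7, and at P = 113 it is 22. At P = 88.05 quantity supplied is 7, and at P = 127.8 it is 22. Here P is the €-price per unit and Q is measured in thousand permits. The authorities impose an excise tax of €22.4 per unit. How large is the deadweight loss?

Demand slope = (113 − 143)/(22 − 7) = −2, so P = 157 − 2Q.
Supply slope = (127.8 − 88.05)/(22 − 7) = 2.65, so P = 69.5 + 2.65Q.
Competitive equilibrium: 157 − 2Q = 69.5 + 2.65Q → Q* = 18.8172, P* = 119.3656.
With the tax, the buyer price exceeds the seller price by 22.4: (157 − 2Q) − (69.5 + 2.65Q) = 22.4 → Q' = 14.
ΔQ = 18.8172 − 14 = 4.8172; the wedge equals the tax, 22.4.
DWL = ½ × 4.8172 × 22.4 = €53.95 thousand.

€53.95 thousand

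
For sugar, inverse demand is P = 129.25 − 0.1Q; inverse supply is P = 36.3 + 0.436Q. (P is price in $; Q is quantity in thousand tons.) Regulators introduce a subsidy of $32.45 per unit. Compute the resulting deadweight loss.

Competitive equilibrium: 129.25 − 0.1Q = 36.3 + 0.436Q → Q* = 173.4142, P* = 111.9086.
The subsidy lowers effective supply by 32.45: P = 3.85 + 0.436Q.
New quantity: 129.25 − 0.1Q = 3.85 + 0.436Q → Q' = 233.9552.
Overproduction ΔQ = 233.9552 − 173.4142 = 60.541; wedge = subsidy = 32.45.
DWL = ½ × 60.541 × 32.45 = $982.28 thousand.

$982.28 thousand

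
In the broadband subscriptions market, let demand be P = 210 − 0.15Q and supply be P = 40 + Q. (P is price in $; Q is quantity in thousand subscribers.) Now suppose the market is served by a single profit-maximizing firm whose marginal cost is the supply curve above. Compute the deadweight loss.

Competitive equilibrium: 210 − 0.15Q = 40 + Q → Q* = 147.8261, P* = 187.8261.
Marginal revenue: MR = 210 − 0.3Q. Set MR = MC: 210 − 0.3Q = 40 + Q → Q_m = 130.7692.
Price P_m = 210 − 0.15·130.7692 = 190.3846; MC(Q_m) = 40 + 1·130.7692 = 170.7692.
Competitive Q* = 147.8261, so ΔQ = 17.0569; wedge = 190.3846 − 170.7692 = 19.6154.
The triangle = ½ × 17.0569 × 19.6154 = $167.29 thousand.

$167.29 thousand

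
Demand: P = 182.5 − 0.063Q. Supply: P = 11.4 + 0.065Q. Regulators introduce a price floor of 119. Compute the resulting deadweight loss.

6918.26

Competitive equilibrium: 182.5 − 0.063Q = 11.4 + 0.065Q → Q* = 1336.71875, P* = 98.28672.
At the floor P = 119, quantity demanded = (182.5 − 119)/0.063 = 1007.93651.
Sellers' marginal cost at Q' = 1007.93651: 11.4 + 0.065·1007.93651 = 76.91587.
ΔQ = 1336.71875 − 1007.93651 = 328.78224; wedge = 119 − 76.91587 = 42.08413.
Deadweight loss = ½ × 328.78224 × 42.08413 = 6918.26.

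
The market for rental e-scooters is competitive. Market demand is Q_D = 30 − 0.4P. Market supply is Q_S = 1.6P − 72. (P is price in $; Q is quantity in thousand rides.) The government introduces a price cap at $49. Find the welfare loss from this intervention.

In inverse form: demand P = 75 − 2.5Q, supply P = 45 + 0.625Q.
Competitive equilibrium: 75 − 2.5Q = 45 + 0.625Q → Q* = 9.6, P* = 51.
At the ceiling P = 49, quantity supplied = (49 − 45)/0.625 = 6.4.
Willingness to pay at Q' = 6.4: 75 − 2.5·6.4 = 59.
ΔQ = 9.6 − 6.4 = 3.2; wedge = 59 − 49 = 10.
DWL = ½ × 3.2 × 10 = $16 thousand.

$16 thousand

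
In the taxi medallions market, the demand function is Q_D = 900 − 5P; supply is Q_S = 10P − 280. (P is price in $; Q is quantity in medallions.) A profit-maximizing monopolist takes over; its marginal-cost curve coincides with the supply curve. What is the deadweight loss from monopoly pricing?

In inverse form: demand P = 180 − 0.2Q, supply P = 28 + 0.1Q.
Competitive equilibrium: 180 − 0.2Q = 28 + 0.1Q → Q* = 506.6667, P* = 78.6667.
Marginal revenue: MR = 180 − 0.4Q. Set MR = MC: 180 − 0.4Q = 28 + 0.1Q → Q_m = 304.
Price P_m = 180 − 0.2·304 = 119.2; MC(Q_m) = 28 + 0.1·304 = 58.4.
Competitive Q* = 506.6667, so ΔQ = 202.6667; wedge = 119.2 − 58.4 = 60.8.
The triangle = ½ × 202.6667 × 60.8 = $6161.07.

$6161.07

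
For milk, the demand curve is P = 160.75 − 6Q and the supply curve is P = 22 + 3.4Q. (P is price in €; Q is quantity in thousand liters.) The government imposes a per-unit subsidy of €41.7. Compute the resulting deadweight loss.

Competitive equilibrium: 160.75 − 6Q = 22 + 3.4Q → Q* = 14.7606, P* = 72.1862.
The subsidy lowers effective supply by 41.7: P = 3.4Q − 19.7.
New quantity: 160.75 − 6Q = 3.4Q − 19.7 → Q' = 19.1968.
Overproduction ΔQ = 19.1968 − 14.7606 = 4.4362; wedge = subsidy = 41.7.
Welfare loss = ½ × 4.4362 × 41.7 = €92.49 thousand.

€92.49 thousand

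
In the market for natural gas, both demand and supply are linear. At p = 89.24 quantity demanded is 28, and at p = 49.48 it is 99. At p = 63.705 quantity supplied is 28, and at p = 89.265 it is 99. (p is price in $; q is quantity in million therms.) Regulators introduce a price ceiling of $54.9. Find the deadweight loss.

Demand slope = (49.48 − 89.24)/(99 − 28) = −0.56, so p = 104.92 − 0.56q.
Supply slope = (89.265 − 63.705)/(99 − 28) = 0.36, so p = 53.625 + 0.36q.
Competitive equilibrium: 104.92 − 0.56q = 53.625 + 0.36q → q* = 55.75543, p* = 73.69696.
At the ceiling p = 54.9, quantity supplied = (54.9 − 53.625)/0.36 = 3.54167.
Willingness to pay at q' = 3.54167: 104.92 − 0.56·3.54167 = 102.93666.
Δq = 55.75543 − 3.54167 = 52.21376; wedge = 102.93666 − 54.9 = 48.03666.
The triangle = ½ × 52.21376 × 48.03666 = $1254.09 million.

$1254.09 million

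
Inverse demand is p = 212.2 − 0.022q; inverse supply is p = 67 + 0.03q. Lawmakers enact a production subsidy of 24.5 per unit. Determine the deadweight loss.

5771.63

Competitive equilibrium: 212.2 − 0.022q = 67 + 0.03q → q* = 2792.3077, p* = 150.7692.
The subsidy lowers effective supply by 24.5: p = 42.5 + 0.03q.
New quantity: 212.2 − 0.022q = 42.5 + 0.03q → q' = 3263.4615.
Overproduction Δq = 3263.4615 − 2792.3077 = 471.1538; wedge = subsidy = 24.5.
Deadweight loss = ½ × 471.1538 × 24.5 = 5771.63.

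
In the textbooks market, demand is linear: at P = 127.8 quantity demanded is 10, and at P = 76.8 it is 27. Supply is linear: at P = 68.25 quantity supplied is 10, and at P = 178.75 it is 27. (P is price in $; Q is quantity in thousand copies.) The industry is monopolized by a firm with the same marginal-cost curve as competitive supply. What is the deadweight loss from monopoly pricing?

Demand slope = (76.8 − 127.8)/(27 − 10) = −3, so P = 157.8 − 3Q.
Supply slope = (178.75 − 68.25)/(27 − 10) = 6.5, so P = 3.25 + 6.5Q.
Competitive equilibrium: 157.8 − 3Q = 3.25 + 6.5Q → Q* = 16.2684, P* = 108.9947.
Marginal revenue: MR = 157.8 − 6Q. Set MR = MC: 157.8 − 6Q = 3.25 + 6.5Q → Q_m = 12.364.
Price P_m = 157.8 − 3·12.364 = 120.708; MC(Q_m) = 3.25 + 6.5·12.364 = 83.616.
Competitive Q* = 16.2684, so ΔQ = 3.9044; wedge = 120.708 − 83.616 = 37.092.
Deadweight loss = ½ × 3.9044 × 37.092 = $72.41 thousand.

$72.41 thousand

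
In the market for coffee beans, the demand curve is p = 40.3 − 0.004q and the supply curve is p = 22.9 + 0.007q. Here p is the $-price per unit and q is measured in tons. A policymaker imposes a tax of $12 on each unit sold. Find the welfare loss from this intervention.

$6545.45

Competitive equilibrium: 40.3 − 0.004q = 22.9 + 0.007q → q* = 1581.8182, p* = 33.9727.
With the tax, the buyer price exceeds the seller price by 12: (40.3 − 0.004q) − (22.9 + 0.007q) = 12 → q' = 490.9091.
Δq = 1581.8182 − 490.9091 = 1090.9091; the wedge equals the tax, 12.
Welfare loss = ½ × 1090.9091 × 12 = $6545.45.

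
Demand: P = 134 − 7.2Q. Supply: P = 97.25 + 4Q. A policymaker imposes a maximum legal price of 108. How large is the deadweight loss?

Competitive equilibrium: 134 − 7.2Q = 97.25 + 4Q → Q* = 3.2813, P* = 110.375.
At the ceiling P = 108, quantity supplied = (108 − 97.25)/4 = 2.6875.
Willingness to pay at Q' = 2.6875: 134 − 7.2·2.6875 = 114.65.
ΔQ = 3.2813 − 2.6875 = 0.5938; wedge = 114.65 − 108 = 6.65.
Welfare loss = ½ × 0.5938 × 6.65 = 1.97.

1.97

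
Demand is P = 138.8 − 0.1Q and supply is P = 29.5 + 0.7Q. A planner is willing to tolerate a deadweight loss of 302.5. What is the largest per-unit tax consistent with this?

Competitive equilibrium: 138.8 − 0.1Q = 29.5 + 0.7Q → Q* = 136.625, P* = 125.1375.
A tax t gives ΔQ = t/0.8 and wedge t, so DWL = t²/1.6.
t²/1.6 = 302.5 → t² = 484 → t = 22.

22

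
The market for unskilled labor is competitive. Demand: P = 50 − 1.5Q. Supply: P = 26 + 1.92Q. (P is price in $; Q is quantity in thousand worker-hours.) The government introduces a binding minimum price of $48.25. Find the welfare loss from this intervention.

$58.54 thousand

Competitive equilibrium: 50 − 1.5Q = 26 + 1.92Q → Q* = 7.0175, P* = 39.4737.
At the floor P = 48.25, quantity demanded = (50 − 48.25)/1.5 = 1.1667.
Sellers' marginal cost at Q' = 1.1667: 26 + 1.92·1.1667 = 28.2401.
ΔQ = 7.0175 − 1.1667 = 5.8508; wedge = 48.25 − 28.2401 = 20.0099.
Deadweight loss = ½ × 5.8508 × 20.0099 = $58.54 thousand.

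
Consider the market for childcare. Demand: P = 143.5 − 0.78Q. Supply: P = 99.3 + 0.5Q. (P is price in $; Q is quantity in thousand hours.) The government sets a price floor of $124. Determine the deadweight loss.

$58.14 thousand

Competitive equilibrium: 143.5 − 0.78Q = 99.3 + 0.5Q → Q* = 34.5313, P* = 116.5656.
At the floor P = 124, quantity demanded = (143.5 − 124)/0.78 = 25.
Sellers' marginal cost at Q' = 25: 99.3 + 0.5·25 = 111.8.
ΔQ = 34.5313 − 25 = 9.5313; wedge = 124 − 111.8 = 12.2.
The triangle = ½ × 9.5313 × 12.2 = $58.14 thousand.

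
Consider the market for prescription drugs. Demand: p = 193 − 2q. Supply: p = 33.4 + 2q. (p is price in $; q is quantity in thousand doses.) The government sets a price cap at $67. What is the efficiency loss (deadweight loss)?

Competitive equilibrium: 193 − 2q = 33.4 + 2q → q* = 39.9, p* = 113.2.
At the ceiling p = 67, quantity supplied = (67 − 33.4)/2 = 16.8.
Willingness to pay at q' = 16.8: 193 − 2·16.8 = 159.4.
Δq = 39.9 − 16.8 = 23.1; wedge = 159.4 − 67 = 92.4.
The triangle = ½ × 23.1 × 92.4 = $1067.22 thousand.

$1067.22 thousand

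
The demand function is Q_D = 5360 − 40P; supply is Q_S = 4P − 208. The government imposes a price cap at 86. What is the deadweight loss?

In inverse form: demand P = 134 − 0.025Q, supply P = 52 + 0.25Q.
Competitive equilibrium: 134 − 0.025Q = 52 + 0.25Q → Q* = 298.1818, P* = 126.5455.
At the ceiling P = 86, quantity supplied = (86 − 52)/0.25 = 136.
Willingness to pay at Q' = 136: 134 − 0.025·136 = 130.6.
ΔQ = 298.1818 − 136 = 162.1818; wedge = 130.6 − 86 = 44.6.
The triangle = ½ × 162.1818 × 44.6 = 3616.65.

3616.65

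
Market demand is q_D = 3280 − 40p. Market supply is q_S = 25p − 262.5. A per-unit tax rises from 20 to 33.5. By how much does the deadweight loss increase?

5555.77

In inverse form: demand p = 82 − 0.025q, supply p = 10.5 + 0.04q.
Competitive equilibrium: 82 − 0.025q = 10.5 + 0.04q → q* = 1100, p* = 54.5.
For a per-unit tax t: Δq = t/0.065, so DWL = ½·t·(t/0.065) = t²/0.13.
At t = 20: DWL = 3076.923. At t = 33.5: DWL = 8632.692.
Increase = 8632.692 − 3076.923 = 5555.77.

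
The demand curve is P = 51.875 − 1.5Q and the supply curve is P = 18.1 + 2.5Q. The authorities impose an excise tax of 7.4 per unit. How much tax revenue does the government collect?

48.79

Competitive equilibrium: 51.875 − 1.5Q = 18.1 + 2.5Q → Q* = 8.4438, P* = 39.2094.
With the tax, the buyer price exceeds the seller price by 7.4: (51.875 − 1.5Q) − (18.1 + 2.5Q) = 7.4 → Q' = 6.5938.
Tax revenue = 7.4 × 6.5938 = 48.79.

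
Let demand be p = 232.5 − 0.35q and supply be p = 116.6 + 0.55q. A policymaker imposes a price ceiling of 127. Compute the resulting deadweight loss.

Competitive equilibrium: 232.5 − 0.35q = 116.6 + 0.55q → q* = 128.7778, p* = 187.4278.
At the ceiling p = 127, quantity supplied = (127 − 116.6)/0.55 = 18.9091.
Willingness to pay at q' = 18.9091: 232.5 − 0.35·18.9091 = 225.8818.
Δq = 128.7778 − 18.9091 = 109.8687; wedge = 225.8818 − 127 = 98.8818.
The triangle = ½ × 109.8687 × 98.8818 = 5432.01.

5432.01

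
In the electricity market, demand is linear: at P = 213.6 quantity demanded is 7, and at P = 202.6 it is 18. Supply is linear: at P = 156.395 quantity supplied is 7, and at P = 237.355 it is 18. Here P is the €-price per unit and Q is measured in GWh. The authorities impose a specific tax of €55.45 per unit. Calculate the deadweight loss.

Demand slope = (202.6 − 213.6)/(18 − 7) = −1, so P = 220.6 − Q.
Supply slope = (237.355 − 156.395)/(18 − 7) = 7.36, so P = 104.875 + 7.36Q.
Competitive equilibrium: 220.6 − Q = 104.875 + 7.36Q → Q* = 13.8427, P* = 206.7573.
With the tax, the buyer price exceeds the seller price by 55.45: (220.6 − Q) − (104.875 + 7.36Q) = 55.45 → Q' = 7.2099.
ΔQ = 13.8427 − 7.2099 = 6.6328; the wedge equals the tax, 55.45.
The triangle = ½ × 6.6328 × 55.45 = €183.89.

€183.89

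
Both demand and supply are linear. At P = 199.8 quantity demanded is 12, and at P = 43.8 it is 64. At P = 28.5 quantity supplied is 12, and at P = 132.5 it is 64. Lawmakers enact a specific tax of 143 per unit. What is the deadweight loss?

Demand slope = (43.8 − 199.8)/(64 − 12) = −3, so P = 235.8 − 3Q.
Supply slope = (132.5 − 28.5)/(64 − 12) = 2, so P = 4.5 + 2Q.
Competitive equilibrium: 235.8 − 3Q = 4.5 + 2Q → Q* = 46.26, P* = 97.02.
With the tax, the buyer price exceeds the seller price by 143: (235.8 − 3Q) − (4.5 + 2Q) = 143 → Q' = 17.66.
ΔQ = 46.26 − 17.66 = 28.6; the wedge equals the tax, 143.
DWL = ½ × 28.6 × 143 = 2044.90.

2044.90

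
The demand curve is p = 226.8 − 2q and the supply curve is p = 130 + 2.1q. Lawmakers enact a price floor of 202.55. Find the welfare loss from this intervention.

270.39

Competitive equilibrium: 226.8 − 2q = 130 + 2.1q → q* = 23.60976, p* = 179.58049.
At the floor p = 202.55, quantity demanded = (226.8 − 202.55)/2 = 12.125.
Sellers' marginal cost at q' = 12.125: 130 + 2.1·12.125 = 155.4625.
Δq = 23.60976 − 12.125 = 11.48476; wedge = 202.55 − 155.4625 = 47.0875.
The triangle = ½ × 11.48476 × 47.0875 = 270.39.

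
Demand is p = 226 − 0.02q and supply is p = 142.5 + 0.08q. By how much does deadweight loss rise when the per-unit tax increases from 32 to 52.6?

8713.80

Competitive equilibrium: 226 − 0.02q = 142.5 + 0.08q → q* = 835, p* = 209.3.
For a per-unit tax t: Δq = t/0.1, so DWL = ½·t·(t/0.1) = t²/0.2.
At t = 32: DWL = 5120. At t = 52.6: DWL = 13833.8.
Increase = 13833.8 − 5120 = 8713.80.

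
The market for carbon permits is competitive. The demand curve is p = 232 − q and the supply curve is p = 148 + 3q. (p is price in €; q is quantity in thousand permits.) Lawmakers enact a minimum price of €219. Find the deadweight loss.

€128 thousand

Competitive equilibrium: 232 − q = 148 + 3q → q* = 21, p* = 211.
At the floor p = 219, quantity demanded = (232 − 219)/1 = 13.
Sellers' marginal cost at q' = 13: 148 + 3·13 = 187.
Δq = 21 − 13 = 8; wedge = 219 − 187 = 32.
Deadweight loss = ½ × 8 × 32 = €128 thousand.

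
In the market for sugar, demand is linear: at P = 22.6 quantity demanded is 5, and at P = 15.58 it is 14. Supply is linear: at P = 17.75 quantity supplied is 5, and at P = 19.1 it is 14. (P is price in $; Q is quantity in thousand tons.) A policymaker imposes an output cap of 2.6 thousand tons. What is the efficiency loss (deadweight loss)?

$26.96 thousand

Demand slope = (15.58 − 22.6)/(14 − 5) = −0.78, so P = 26.5 − 0.78Q.
Supply slope = (19.1 − 17.75)/(14 − 5) = 0.15, so P = 17 + 0.15Q.
Competitive equilibrium: 26.5 − 0.78Q = 17 + 0.15Q → Q* = 10.21505, P* = 18.53226.
At Q = 2.6: demand price = 26.5 − 0.78·2.6 = 24.472; supply price = 17 + 0.15·2.6 = 17.39.
ΔQ = 10.21505 − 2.6 = 7.61505; wedge = 24.472 − 17.39 = 7.082.
The triangle = ½ × 7.61505 × 7.082 = $26.96 thousand.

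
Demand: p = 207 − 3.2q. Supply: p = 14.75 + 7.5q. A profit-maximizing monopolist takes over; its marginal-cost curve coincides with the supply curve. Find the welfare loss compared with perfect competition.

91.54

Competitive equilibrium: 207 − 3.2q = 14.75 + 7.5q → q* = 17.9673, p* = 149.5047.
Marginal revenue: MR = 207 − 6.4q. Set MR = MC: 207 − 6.4q = 14.75 + 7.5q → q_m = 13.8309.
Price p_m = 207 − 3.2·13.8309 = 162.7411; MC(q_m) = 14.75 + 7.5·13.8309 = 118.4818.
Competitive q* = 17.9673, so Δq = 4.1364; wedge = 162.7411 − 118.4818 = 44.2593.
The triangle = ½ × 4.1364 × 44.2593 = 91.54.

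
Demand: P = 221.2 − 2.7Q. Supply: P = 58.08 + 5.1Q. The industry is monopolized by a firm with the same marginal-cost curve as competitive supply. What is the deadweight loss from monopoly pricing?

Competitive equilibrium: 221.2 − 2.7Q = 58.08 + 5.1Q → Q* = 20.9128, P* = 164.7354.
Marginal revenue: MR = 221.2 − 5.4Q. Set MR = MC: 221.2 − 5.4Q = 58.08 + 5.1Q → Q_m = 15.5352.
Price P_m = 221.2 − 2.7·15.5352 = 179.255; MC(Q_m) = 58.08 + 5.1·15.5352 = 137.3095.
Competitive Q* = 20.9128, so ΔQ = 5.3776; wedge = 179.255 − 137.3095 = 41.9455.
DWL = ½ × 5.3776 × 41.9455 = 112.78.

112.78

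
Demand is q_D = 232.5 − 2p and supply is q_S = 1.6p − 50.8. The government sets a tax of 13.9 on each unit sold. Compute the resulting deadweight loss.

In inverse form: demand p = 116.25 − 0.5q, supply p = 31.75 + 0.625q.
Competitive equilibrium: 116.25 − 0.5q = 31.75 + 0.625q → q* = 75.1111, p* = 78.6944.
With the tax, the buyer price exceeds the seller price by 13.9: (116.25 − 0.5q) − (31.75 + 0.625q) = 13.9 → q' = 62.7556.
Δq = 75.1111 − 62.7556 = 12.3555; the wedge equals the tax, 13.9.
Deadweight loss = ½ × 12.3555 × 13.9 = 85.87.

85.87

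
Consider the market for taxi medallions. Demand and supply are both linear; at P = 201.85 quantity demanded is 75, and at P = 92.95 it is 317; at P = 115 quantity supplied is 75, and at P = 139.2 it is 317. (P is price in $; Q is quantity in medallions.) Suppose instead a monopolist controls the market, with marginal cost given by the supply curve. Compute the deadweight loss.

$3020.86

Demand slope = (92.95 − 201.85)/(317 − 75) = −0.45, so P = 235.6 − 0.45Q.
Supply slope = (139.2 − 115)/(317 − 75) = 0.1, so P = 107.5 + 0.1Q.
Competitive equilibrium: 235.6 − 0.45Q = 107.5 + 0.1Q → Q* = 232.9091, P* = 130.7909.
Marginal revenue: MR = 235.6 − 0.9Q. Set MR = MC: 235.6 − 0.9Q = 107.5 + 0.1Q → Q_m = 128.1.
Price P_m = 235.6 − 0.45·128.1 = 177.955; MC(Q_m) = 107.5 + 0.1·128.1 = 120.31.
Competitive Q* = 232.9091, so ΔQ = 104.8091; wedge = 177.955 − 120.31 = 57.645.
The triangle = ½ × 104.8091 × 57.645 = $3020.86.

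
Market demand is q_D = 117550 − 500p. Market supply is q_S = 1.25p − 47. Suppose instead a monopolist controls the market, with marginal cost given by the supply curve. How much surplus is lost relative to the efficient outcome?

0.15

In inverse form: demand p = 235.1 − 0.002q, supply p = 37.6 + 0.8q.
Competitive equilibrium: 235.1 − 0.002q = 37.6 + 0.8q → q* = 246.2594, p* = 234.6075.
Marginal revenue: MR = 235.1 − 0.004q. Set MR = MC: 235.1 − 0.004q = 37.6 + 0.8q → q_m = 245.6468.
Price p_m = 235.1 − 0.002·245.6468 = 234.6087; MC(q_m) = 37.6 + 0.8·245.6468 = 234.1174.
Competitive q* = 246.2594, so Δq = 0.6126; wedge = 234.6087 − 234.1174 = 0.4913.
DWL = ½ × 0.6126 × 0.4913 = 0.15.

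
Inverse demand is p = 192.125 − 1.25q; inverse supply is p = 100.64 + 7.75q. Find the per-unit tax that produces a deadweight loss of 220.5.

63

Competitive equilibrium: 192.125 − 1.25q = 100.64 + 7.75q → q* = 10.165, p* = 179.4188.
A tax t gives Δq = t/9 and wedge t, so DWL = t²/18.
t²/18 = 220.5 → t² = 3969 → t = 63.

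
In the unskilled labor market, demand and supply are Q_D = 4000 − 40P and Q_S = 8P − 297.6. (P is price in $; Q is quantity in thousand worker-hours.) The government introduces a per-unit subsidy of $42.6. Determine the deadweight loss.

$6049.20 thousand

In inverse form: demand P = 100 − 0.025Q, supply P = 37.2 + 0.125Q.
Competitive equilibrium: 100 − 0.025Q = 37.2 + 0.125Q → Q* = 418.6667, P* = 89.5333.
The subsidy lowers effective supply by 42.6: P = 0.125Q − 5.4.
New quantity: 100 − 0.025Q = 0.125Q − 5.4 → Q' = 702.6667.
Overproduction ΔQ = 702.6667 − 418.6667 = 284; wedge = subsidy = 42.6.
The triangle = ½ × 284 × 42.6 = $6049.20 thousand.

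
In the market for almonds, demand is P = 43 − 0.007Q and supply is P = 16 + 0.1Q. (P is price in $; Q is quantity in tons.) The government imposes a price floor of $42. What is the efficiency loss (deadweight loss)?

Competitive equilibrium: 43 − 0.007Q = 16 + 0.1Q → Q* = 252.3364, P* = 41.2336.
At the floor P = 42, quantity demanded = (43 − 42)/0.007 = 142.8571.
Sellers' marginal cost at Q' = 142.8571: 16 + 0.1·142.8571 = 30.2857.
ΔQ = 252.3364 − 142.8571 = 109.4793; wedge = 42 − 30.2857 = 11.7143.
Welfare loss = ½ × 109.4793 × 11.7143 = $641.24.

$641.24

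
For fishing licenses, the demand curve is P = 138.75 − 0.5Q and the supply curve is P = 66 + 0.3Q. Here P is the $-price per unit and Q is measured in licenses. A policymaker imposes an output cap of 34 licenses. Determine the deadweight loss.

Competitive equilibrium: 138.75 − 0.5Q = 66 + 0.3Q → Q* = 90.9375, P* = 93.2813.
At Q = 34: demand price = 138.75 − 0.5·34 = 121.75; supply price = 66 + 0.3·34 = 76.2.
ΔQ = 90.9375 − 34 = 56.9375; wedge = 121.75 − 76.2 = 45.55.
Welfare loss = ½ × 56.9375 × 45.55 = $1296.75.

$1296.75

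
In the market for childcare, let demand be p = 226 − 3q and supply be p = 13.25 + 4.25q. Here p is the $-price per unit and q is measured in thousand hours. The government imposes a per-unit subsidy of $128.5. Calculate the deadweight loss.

$1138.78 thousand

Competitive equilibrium: 226 − 3q = 13.25 + 4.25q → q* = 29.3448, p* = 137.9655.
The subsidy lowers effective supply by 128.5: p = 4.25q − 115.25.
New quantity: 226 − 3q = 4.25q − 115.25 → q' = 47.069.
Overproduction Δq = 47.069 − 29.3448 = 17.7242; wedge = subsidy = 128.5.
DWL = ½ × 17.7242 × 128.5 = $1138.78 thousand.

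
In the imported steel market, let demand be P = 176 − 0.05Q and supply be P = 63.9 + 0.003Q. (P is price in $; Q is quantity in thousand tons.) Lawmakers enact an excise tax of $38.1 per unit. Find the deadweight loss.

Competitive equilibrium: 176 − 0.05Q = 63.9 + 0.003Q → Q* = 2115.0943, P* = 70.2453.
With the tax, the buyer price exceeds the seller price by 38.1: (176 − 0.05Q) − (63.9 + 0.003Q) = 38.1 → Q' = 1396.2264.
ΔQ = 2115.0943 − 1396.2264 = 718.8679; the wedge equals the tax, 38.1.
Welfare loss = ½ × 718.8679 × 38.1 = $13694.43 thousand.

$13694.43 thousand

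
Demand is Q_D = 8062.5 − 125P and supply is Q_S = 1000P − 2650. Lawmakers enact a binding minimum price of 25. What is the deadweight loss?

16844.18

In inverse form: demand P = 64.5 − 0.008Q, supply P = 2.65 + 0.001Q.
Competitive equilibrium: 64.5 − 0.008Q = 2.65 + 0.001Q → Q* = 6872.2222, P* = 9.5222.
At the floor P = 25, quantity demanded = (64.5 − 25)/0.008 = 4937.5.
Sellers' marginal cost at Q' = 4937.5: 2.65 + 0.001·4937.5 = 7.5875.
ΔQ = 6872.2222 − 4937.5 = 1934.7222; wedge = 25 − 7.5875 = 17.4125.
Deadweight loss = ½ × 1934.7222 × 17.4125 = 16844.18.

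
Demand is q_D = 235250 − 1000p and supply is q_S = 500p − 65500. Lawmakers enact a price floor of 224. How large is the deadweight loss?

828375

In inverse form: demand p = 235.25 − 0.001q, supply p = 131 + 0.002q.
Competitive equilibrium: 235.25 − 0.001q = 131 + 0.002q → q* = 34750, p* = 200.5.
At the floor p = 224, quantity demanded = (235.25 − 224)/0.001 = 11250.
Sellers' marginal cost at q' = 11250: 131 + 0.002·11250 = 153.5.
Δq = 34750 − 11250 = 23500; wedge = 224 − 153.5 = 70.5.
The triangle = ½ × 23500 × 70.5 = 828375.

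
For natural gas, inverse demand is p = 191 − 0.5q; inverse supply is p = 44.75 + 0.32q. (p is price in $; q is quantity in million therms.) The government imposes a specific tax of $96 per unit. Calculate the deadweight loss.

$5619.51 million

Competitive equilibrium: 191 − 0.5q = 44.75 + 0.32q → q* = 178.3537, p* = 101.8232.
With the tax, the buyer price exceeds the seller price by 96: (191 − 0.5q) − (44.75 + 0.32q) = 96 → q' = 61.2805.
Δq = 178.3537 − 61.2805 = 117.0732; the wedge equals the tax, 96.
Welfare loss = ½ × 117.0732 × 96 = $5619.51 million.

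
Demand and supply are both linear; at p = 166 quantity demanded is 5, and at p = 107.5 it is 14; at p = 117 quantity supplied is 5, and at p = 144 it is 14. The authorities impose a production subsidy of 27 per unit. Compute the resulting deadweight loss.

38.37

Demand slope = (107.5 − 166)/(14 − 5) = −6.5, so p = 198.5 − 6.5q.
Supply slope = (144 − 117)/(14 − 5) = 3, so p = 102 + 3q.
Competitive equilibrium: 198.5 − 6.5q = 102 + 3q → q* = 10.1579, p* = 132.4737.
The subsidy lowers effective supply by 27: p = 75 + 3q.
New quantity: 198.5 − 6.5q = 75 + 3q → q' = 13.
Overproduction Δq = 13 − 10.1579 = 2.8421; wedge = subsidy = 27.
Deadweight loss = ½ × 2.8421 × 27 = 38.37.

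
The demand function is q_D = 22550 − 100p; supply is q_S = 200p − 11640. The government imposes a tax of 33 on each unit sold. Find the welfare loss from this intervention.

36300

In inverse form: demand p = 225.5 − 0.01q, supply p = 58.2 + 0.005q.
Competitive equilibrium: 225.5 − 0.01q = 58.2 + 0.005q → q* = 11153.3333, p* = 113.9667.
With the tax, the buyer price exceeds the seller price by 33: (225.5 − 0.01q) − (58.2 + 0.005q) = 33 → q' = 8953.3333.
Δq = 11153.3333 − 8953.3333 = 2200; the wedge equals the tax, 33.
Welfare loss = ½ × 2200 × 33 = 36300.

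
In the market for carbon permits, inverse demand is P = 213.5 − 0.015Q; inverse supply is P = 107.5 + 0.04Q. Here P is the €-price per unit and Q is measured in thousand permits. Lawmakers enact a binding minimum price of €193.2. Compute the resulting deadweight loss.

Competitive equilibrium: 213.5 − 0.015Q = 107.5 + 0.04Q → Q* = 1927.27273, P* = 184.59091.
At the floor P = 193.2, quantity demanded = (213.5 − 193.2)/0.015 = 1353.33333.
Sellers' marginal cost at Q' = 1353.33333: 107.5 + 0.04·1353.33333 = 161.63333.
ΔQ = 1927.27273 − 1353.33333 = 573.9394; wedge = 193.2 − 161.63333 = 31.56667.
Welfare loss = ½ × 573.9394 × 31.56667 = €9058.68 thousand.

€9058.68 thousand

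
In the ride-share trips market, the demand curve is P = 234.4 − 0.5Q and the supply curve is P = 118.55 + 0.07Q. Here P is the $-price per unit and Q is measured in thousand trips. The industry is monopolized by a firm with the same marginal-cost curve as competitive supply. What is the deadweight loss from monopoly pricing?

$2570.75 thousand

Competitive equilibrium: 234.4 − 0.5Q = 118.55 + 0.07Q → Q* = 203.2456, P* = 132.7772.
Marginal revenue: MR = 234.4 − Q. Set MR = MC: 234.4 − Q = 118.55 + 0.07Q → Q_m = 108.271.
Price P_m = 234.4 − 0.5·108.271 = 180.2645; MC(Q_m) = 118.55 + 0.07·108.271 = 126.129.
Competitive Q* = 203.2456, so ΔQ = 94.9746; wedge = 180.2645 − 126.129 = 54.1355.
Welfare loss = ½ × 94.9746 × 54.1355 = $2570.75 thousand.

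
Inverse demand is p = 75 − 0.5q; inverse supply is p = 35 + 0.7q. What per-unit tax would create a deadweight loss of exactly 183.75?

Competitive equilibrium: 75 − 0.5q = 35 + 0.7q → q* = 33.3333, p* = 58.3333.
A tax t gives Δq = t/1.2 and wedge t, so DWL = t²/2.4.
t²/2.4 = 183.75 → t² = 441 → t = 21.

21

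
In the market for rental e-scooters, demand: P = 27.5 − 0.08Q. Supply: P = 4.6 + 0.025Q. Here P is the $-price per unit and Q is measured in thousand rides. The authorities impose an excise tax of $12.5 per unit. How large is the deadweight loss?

Competitive equilibrium: 27.5 − 0.08Q = 4.6 + 0.025Q → Q* = 218.0952, P* = 10.0524.
With the tax, the buyer price exceeds the seller price by 12.5: (27.5 − 0.08Q) − (4.6 + 0.025Q) = 12.5 → Q' = 99.0476.
ΔQ = 218.0952 − 99.0476 = 119.0476; the wedge equals the tax, 12.5.
Deadweight loss = ½ × 119.0476 × 12.5 = $744.05 thousand.

$744.05 thousand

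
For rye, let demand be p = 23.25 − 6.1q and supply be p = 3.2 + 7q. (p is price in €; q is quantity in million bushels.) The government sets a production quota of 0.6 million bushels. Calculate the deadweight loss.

Competitive equilibrium: 23.25 − 6.1q = 3.2 + 7q → q* = 1.5305, p* = 13.9137.
At q = 0.6: demand price = 23.25 − 6.1·0.6 = 19.59; supply price = 3.2 + 7·0.6 = 7.4.
Δq = 1.5305 − 0.6 = 0.9305; wedge = 19.59 − 7.4 = 12.19.
Welfare loss = ½ × 0.9305 × 12.19 = €5.67 million.

€5.67 million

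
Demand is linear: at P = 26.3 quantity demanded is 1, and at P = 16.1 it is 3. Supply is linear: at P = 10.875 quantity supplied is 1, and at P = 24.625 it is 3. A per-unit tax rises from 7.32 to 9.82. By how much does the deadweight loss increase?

Demand slope = (16.1 − 26.3)/(3 − 1) = −5.1, so P = 31.4 − 5.1Q.
Supply slope = (24.625 − 10.875)/(3 − 1) = 6.875, so P = 4 + 6.875Q.
Competitive equilibrium: 31.4 − 5.1Q = 4 + 6.875Q → Q* = 2.2881, P* = 19.7307.
For a per-unit tax t: ΔQ = t/11.975, so DWL = ½·t·(t/11.975) = t²/23.95.
At t = 7.32: DWL = 2.237. At t = 9.82: DWL = 4.026.
Increase = 4.026 − 2.237 = 1.79.

1.79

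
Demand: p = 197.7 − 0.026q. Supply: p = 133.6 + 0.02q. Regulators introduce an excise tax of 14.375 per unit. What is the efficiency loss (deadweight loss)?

Competitive equilibrium: 197.7 − 0.026q = 133.6 + 0.02q → q* = 1393.4783, p* = 161.4696.
With the tax, the buyer price exceeds the seller price by 14.375: (197.7 − 0.026q) − (133.6 + 0.02q) = 14.375 → q' = 1080.9783.
Δq = 1393.4783 − 1080.9783 = 312.5; the wedge equals the tax, 14.375.
Deadweight loss = ½ × 312.5 × 14.375 = 2246.09.

2246.09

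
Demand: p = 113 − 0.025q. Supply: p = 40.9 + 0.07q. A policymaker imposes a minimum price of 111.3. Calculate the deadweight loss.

Competitive equilibrium: 113 − 0.025q = 40.9 + 0.07q → q* = 758.9474, p* = 94.0263.
At the floor p = 111.3, quantity demanded = (113 − 111.3)/0.025 = 68.
Sellers' marginal cost at q' = 68: 40.9 + 0.07·68 = 45.66.
Δq = 758.9474 − 68 = 690.9474; wedge = 111.3 − 45.66 = 65.64.
Deadweight loss = ½ × 690.9474 × 65.64 = 22676.89.

22676.89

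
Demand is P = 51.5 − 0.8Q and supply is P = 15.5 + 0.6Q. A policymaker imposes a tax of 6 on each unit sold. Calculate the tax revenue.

Competitive equilibrium: 51.5 − 0.8Q = 15.5 + 0.6Q → Q* = 25.7143, P* = 30.9286.
With the tax, the buyer price exceeds the seller price by 6: (51.5 − 0.8Q) − (15.5 + 0.6Q) = 6 → Q' = 21.4286.
Tax revenue = 6 × 21.4286 = 128.57.

128.57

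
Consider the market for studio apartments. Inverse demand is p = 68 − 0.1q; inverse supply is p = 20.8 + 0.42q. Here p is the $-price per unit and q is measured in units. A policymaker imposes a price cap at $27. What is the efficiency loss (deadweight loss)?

Competitive equilibrium: 68 − 0.1q = 20.8 + 0.42q → q* = 90.7692, p* = 58.9231.
At the ceiling p = 27, quantity supplied = (27 − 20.8)/0.42 = 14.7619.
Willingness to pay at q' = 14.7619: 68 − 0.1·14.7619 = 66.5238.
Δq = 90.7692 − 14.7619 = 76.0073; wedge = 66.5238 − 27 = 39.5238.
The triangle = ½ × 76.0073 × 39.5238 = $1502.05.

$1502.05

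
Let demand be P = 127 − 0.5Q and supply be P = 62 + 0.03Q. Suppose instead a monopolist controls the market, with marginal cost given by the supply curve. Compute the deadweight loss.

Competitive equilibrium: 127 − 0.5Q = 62 + 0.03Q → Q* = 122.6415, P* = 65.6792.
Marginal revenue: MR = 127 − Q. Set MR = MC: 127 − Q = 62 + 0.03Q → Q_m = 63.1068.
Price P_m = 127 − 0.5·63.1068 = 95.4466; MC(Q_m) = 62 + 0.03·63.1068 = 63.8932.
Competitive Q* = 122.6415, so ΔQ = 59.5347; wedge = 95.4466 − 63.8932 = 31.5534.
Welfare loss = ½ × 59.5347 × 31.5534 = 939.26.

939.26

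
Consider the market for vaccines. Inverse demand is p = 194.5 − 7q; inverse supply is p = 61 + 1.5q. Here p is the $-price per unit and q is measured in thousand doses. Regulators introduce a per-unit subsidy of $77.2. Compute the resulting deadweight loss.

$350.58 thousand

Competitive equilibrium: 194.5 − 7q = 61 + 1.5q → q* = 15.7059, p* = 84.5588.
The subsidy lowers effective supply by 77.2: p = 1.5q − 16.2.
New quantity: 194.5 − 7q = 1.5q − 16.2 → q' = 24.7882.
Overproduction Δq = 24.7882 − 15.7059 = 9.0823; wedge = subsidy = 77.2.
The triangle = ½ × 9.0823 × 77.2 = $350.58 thousand.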